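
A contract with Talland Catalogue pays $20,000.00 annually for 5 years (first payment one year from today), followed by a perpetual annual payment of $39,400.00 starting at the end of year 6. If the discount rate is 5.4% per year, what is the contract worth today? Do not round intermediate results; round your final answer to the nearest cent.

PV of 5-year annuity: $20,000.00 × [1 − (1+0.054)^−5] / 0.054 = 85640.40096
Perpetuity value at year 5: $39,400.00 / 0.054 = 729629.62963
PV of perpetuity: 729629.62963 / (1+0.054)^5 = 560918.03974
Total PV = 85640.40096 + 560918.03974 = 646558.44070

$646558.44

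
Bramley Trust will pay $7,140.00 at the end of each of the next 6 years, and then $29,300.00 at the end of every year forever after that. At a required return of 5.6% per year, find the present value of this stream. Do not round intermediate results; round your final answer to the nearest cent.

$412863.37

PV of 6-year annuity: $7,140.00 × [1 − (1+0.056)^−6] / 0.056 = 35555.30519
Perpetuity value at year 6: $29,300.00 / 0.056 = 523214.28571
PV of perpetuity: 523214.28571 / (1+0.056)^6 = 377308.06133
Total PV = 35555.30519 + 377308.06133 = 412863.36652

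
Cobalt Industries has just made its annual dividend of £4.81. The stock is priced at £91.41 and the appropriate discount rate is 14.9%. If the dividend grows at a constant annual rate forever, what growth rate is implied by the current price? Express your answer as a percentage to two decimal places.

P = D₀(1+g)/(r−g) ⇒ P(r−g) = D₀(1+g) ⇒ g(P+D₀) = P·r − D₀
g = (P·r − D₀)/(P + D₀) = (£91.41×0.149 − £4.81) / (£91.41 + £4.81) = 0.091562

9.16%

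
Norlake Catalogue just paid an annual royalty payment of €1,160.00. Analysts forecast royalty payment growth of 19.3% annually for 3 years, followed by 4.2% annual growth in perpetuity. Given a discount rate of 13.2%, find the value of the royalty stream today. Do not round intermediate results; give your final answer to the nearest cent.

D_1 = 1383.88000
D_2 = 1650.96884
D_3 = 1969.60583
Terminal value at year 3: TV = D_3×(1+g_2)/(r−g_2) = 2052.32927/0.09 = 22803.65856
P_0 = D_1/(1+r)^1 + D_2/(1+r)^2 + D_3/(1+r)^3 + TV/(1+r)^3
    = 1222.50883 + 1288.38608 + 1357.81324 + 15720.45998 = 19589.16813

€19589.17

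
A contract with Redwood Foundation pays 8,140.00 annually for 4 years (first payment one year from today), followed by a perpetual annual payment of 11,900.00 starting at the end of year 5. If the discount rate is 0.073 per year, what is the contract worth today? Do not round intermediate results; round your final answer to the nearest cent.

PV of 4-year annuity: 8,140.00 × [1 − (1+0.073)^−4] / 0.073 = 27386.19213
Perpetuity value at year 4: 11,900.00 / 0.073 = 163013.69863
PV of perpetuity: 163013.69863 / (1+0.073)^4 = 122977.37352
Total PV = 27386.19213 + 122977.37352 = 150363.56566

150363.57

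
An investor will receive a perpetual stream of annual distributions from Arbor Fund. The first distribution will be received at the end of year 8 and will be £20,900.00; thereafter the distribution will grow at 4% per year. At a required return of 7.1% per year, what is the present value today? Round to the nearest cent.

Value at end of year 7: C₁ / (r − g) = £20,900.00 / (0.071 − 0.04) = £674,193.5484
Discount to today: PV = £674,193.5484 / (1 + 0.071)^7 = £674,193.5484 / 1.616316 = £417,117.39

£417117.39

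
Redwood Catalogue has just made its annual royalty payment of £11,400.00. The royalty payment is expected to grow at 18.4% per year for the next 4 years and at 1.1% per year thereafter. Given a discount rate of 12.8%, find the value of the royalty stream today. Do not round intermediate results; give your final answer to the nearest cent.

£171122.64

D_1 = 13497.60000
D_2 = 15981.15840
D_3 = 18921.69155
D_4 = 22403.28279
Terminal value at year 4: TV = D_4×(1+g_2)/(r−g_2) = 22649.71890/0.117 = 193587.34103
P_0 = D_1/(1+r)^1 + D_2/(1+r)^2 + D_3/(1+r)^3 + D_4/(1+r)^4 + TV/(1+r)^4
    = 11965.95745 + 12560.01207 + 13183.55877 + 13838.06169 + 119575.04587 = 171122.63585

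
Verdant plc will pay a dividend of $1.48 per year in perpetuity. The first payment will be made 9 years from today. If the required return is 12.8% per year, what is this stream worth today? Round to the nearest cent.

$4.41

Value at end of year 8: C / r = $1.48 / 0.128 = $11.5625
Discount to today: PV = $11.5625 / (1 + 0.128)^8 = $11.5625 / 2.621035 = $4.41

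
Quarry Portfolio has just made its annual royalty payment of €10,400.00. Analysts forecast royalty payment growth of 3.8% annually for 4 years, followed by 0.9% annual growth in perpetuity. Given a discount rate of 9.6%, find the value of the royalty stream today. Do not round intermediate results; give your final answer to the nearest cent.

€133420.35

D_1 = 10795.20000
D_2 = 11205.41760
D_3 = 11631.22347
D_4 = 12073.20996
Terminal value at year 4: TV = D_4×(1+g_2)/(r−g_2) = 12181.86885/0.087 = 140021.48104
P_0 = D_1/(1+r)^1 + D_2/(1+r)^2 + D_3/(1+r)^3 + D_4/(1+r)^4 + TV/(1+r)^4
    = 9849.63504 + 9328.39523 + 8834.73927 + 8367.20745 + 97040.37148 = 133420.34847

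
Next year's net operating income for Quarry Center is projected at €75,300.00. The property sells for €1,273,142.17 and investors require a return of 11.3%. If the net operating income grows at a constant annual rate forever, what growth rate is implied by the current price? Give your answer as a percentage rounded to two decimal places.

P = D₁/(r−g) ⇒ g = r − D₁/P = 0.113 − €75,300.00/€1,273,142.17 = 0.053855

5.39%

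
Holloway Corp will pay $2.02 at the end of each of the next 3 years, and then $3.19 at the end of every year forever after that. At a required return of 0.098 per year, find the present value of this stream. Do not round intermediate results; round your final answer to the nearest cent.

$29.63

PV of 3-year annuity: $2.02 × [1 − (1+0.098)^−3] / 0.098 = 5.04118
Perpetuity value at year 3: $3.19 / 0.098 = 32.55102
PV of perpetuity: 32.55102 / (1+0.098)^3 = 24.58995
Total PV = 5.04118 + 24.58995 = 29.63113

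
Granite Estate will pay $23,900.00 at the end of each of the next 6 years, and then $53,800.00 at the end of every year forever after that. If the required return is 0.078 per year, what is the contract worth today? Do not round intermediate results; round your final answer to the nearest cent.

$550676.82

PV of 6-year annuity: $23,900.00 × [1 − (1+0.078)^−6] / 0.078 = 111160.39551
Perpetuity value at year 6: $53,800.00 / 0.078 = 689743.58974
PV of perpetuity: 689743.58974 / (1+0.078)^6 = 439516.42329
Total PV = 111160.39551 + 439516.42329 = 550676.81879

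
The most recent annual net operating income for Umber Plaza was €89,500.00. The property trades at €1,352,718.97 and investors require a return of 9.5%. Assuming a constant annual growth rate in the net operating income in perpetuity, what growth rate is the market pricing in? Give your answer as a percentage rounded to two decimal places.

2.70%

P = D₀(1+g)/(r−g) ⇒ P(r−g) = D₀(1+g) ⇒ g(P+D₀) = P·r − D₀
g = (P·r − D₀)/(P + D₀) = (€1,352,718.97×0.095 − €89,500.00) / (€1,352,718.97 + €89,500.00) = 0.027047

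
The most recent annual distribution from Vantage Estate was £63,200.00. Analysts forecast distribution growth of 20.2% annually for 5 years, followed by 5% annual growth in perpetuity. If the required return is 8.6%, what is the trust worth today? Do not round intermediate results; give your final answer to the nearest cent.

£3494688.37

D_1 = 75966.40000
D_2 = 91311.61280
D_3 = 109756.55859
D_4 = 131927.38342
D_5 = 158576.71487
Terminal value at year 5: TV = D_5×(1+g_2)/(r−g_2) = 166505.55061/0.036 = 4625154.18373
P_0 = D_1/(1+r)^1 + D_2/(1+r)^2 + D_3/(1+r)^3 + D_4/(1+r)^4 + D_5/(1+r)^5 + TV/(1+r)^5
    = 69950.64457 + 77422.35246 + 85692.14333 + 94845.26361 + 104976.06525 + 3061801.90308 = 3494688.37230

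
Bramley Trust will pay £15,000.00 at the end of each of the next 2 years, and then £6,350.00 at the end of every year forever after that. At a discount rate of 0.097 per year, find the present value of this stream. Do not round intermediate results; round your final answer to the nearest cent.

PV of 2-year annuity: £15,000.00 × [1 − (1+0.097)^−2] / 0.097 = 26138.24560
Perpetuity value at year 2: £6,350.00 / 0.097 = 65463.91753
PV of perpetuity: 65463.91753 / (1+0.097)^2 = 54398.72689
Total PV = 26138.24560 + 54398.72689 = 80536.97249

£80536.97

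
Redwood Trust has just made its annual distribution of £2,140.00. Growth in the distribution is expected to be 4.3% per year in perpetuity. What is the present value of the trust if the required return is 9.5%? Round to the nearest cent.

D₁ = D₀ × (1 + g) = £2,140.00 × 1.043 = £2,232.0200
Growing perpetuity: P = D₁ / (r − g) = £2,232.0200 / (0.095 − 0.043) = £42,923.46

£42923.46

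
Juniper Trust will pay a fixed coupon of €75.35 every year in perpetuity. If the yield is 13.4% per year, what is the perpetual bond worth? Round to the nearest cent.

€562.31

Level perpetuity: PV = C / r = €75.35 / 0.134 = €562.31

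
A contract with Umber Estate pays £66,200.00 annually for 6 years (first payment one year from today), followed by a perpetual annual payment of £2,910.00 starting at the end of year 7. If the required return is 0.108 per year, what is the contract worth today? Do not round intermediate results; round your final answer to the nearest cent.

£296244.94

PV of 6-year annuity: £66,200.00 × [1 − (1+0.108)^−6] / 0.108 = 281682.61657
Perpetuity value at year 6: £2,910.00 / 0.108 = 26944.44444
PV of perpetuity: 26944.44444 / (1+0.108)^6 = 14562.32338
Total PV = 281682.61657 + 14562.32338 = 296244.93996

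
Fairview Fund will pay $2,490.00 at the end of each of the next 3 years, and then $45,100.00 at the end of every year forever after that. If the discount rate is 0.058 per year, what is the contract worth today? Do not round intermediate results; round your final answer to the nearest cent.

$663266.39

PV of 3-year annuity: $2,490.00 × [1 − (1+0.058)^−3] / 0.058 = 6680.50533
Perpetuity value at year 3: $45,100.00 / 0.058 = 777586.20690
PV of perpetuity: 777586.20690 / (1+0.058)^3 = 656585.88953
Total PV = 6680.50533 + 656585.88953 = 663266.39486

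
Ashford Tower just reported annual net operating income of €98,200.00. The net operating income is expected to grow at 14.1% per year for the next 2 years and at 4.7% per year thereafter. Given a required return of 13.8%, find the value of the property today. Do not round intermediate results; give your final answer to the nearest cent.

D_1 = 112046.20000
D_2 = 127844.71420
Terminal value at year 2: TV = D_2×(1+g_2)/(r−g_2) = 133853.41577/0.091 = 1470916.65678
P_0 = D_1/(1+r)^1 + D_2/(1+r)^2 + TV/(1+r)^2
    = 98458.87522 + 98718.43289 + 1135804.38717 = 1332981.69528

€1332981.70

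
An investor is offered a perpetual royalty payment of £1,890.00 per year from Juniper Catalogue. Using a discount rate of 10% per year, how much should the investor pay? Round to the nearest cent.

£18900.00

Level perpetuity: PV = C / r = £1,890.00 / 0.1 = £18,900.00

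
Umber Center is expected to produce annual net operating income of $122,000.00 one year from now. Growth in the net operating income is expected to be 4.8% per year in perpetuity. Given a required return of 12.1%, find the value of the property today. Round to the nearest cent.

Growing perpetuity: P = D₁ / (r − g) = $122,000.0000 / (0.121 − 0.048) = $1,671,232.88

$1671232.88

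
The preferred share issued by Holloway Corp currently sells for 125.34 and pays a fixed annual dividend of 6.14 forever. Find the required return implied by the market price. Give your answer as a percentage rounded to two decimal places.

4.90%

P = C/r ⇒ r = C/P = 6.14/125.34 = 0.048987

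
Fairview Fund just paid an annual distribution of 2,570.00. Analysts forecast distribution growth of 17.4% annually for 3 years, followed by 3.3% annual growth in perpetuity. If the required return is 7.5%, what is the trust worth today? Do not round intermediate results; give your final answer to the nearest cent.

D_1 = 3017.18000
D_2 = 3542.16932
D_3 = 4158.50678
Terminal value at year 3: TV = D_3×(1+g_2)/(r−g_2) = 4295.73751/0.042 = 102279.46442
P_0 = D_1/(1+r)^1 + D_2/(1+r)^2 + D_3/(1+r)^3 + TV/(1+r)^3
    = 2806.67907 + 3065.15463 + 3347.43399 + 82330.93593 = 91550.20361

91550.20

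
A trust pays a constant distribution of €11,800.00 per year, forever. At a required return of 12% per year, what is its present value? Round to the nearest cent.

€98333.33

Level perpetuity: PV = C / r = €11,800.00 / 0.12 = €98,333.33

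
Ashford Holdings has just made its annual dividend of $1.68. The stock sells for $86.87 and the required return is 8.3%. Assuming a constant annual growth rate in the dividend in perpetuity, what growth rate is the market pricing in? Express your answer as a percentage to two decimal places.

6.25%

P = D₀(1+g)/(r−g) ⇒ P(r−g) = D₀(1+g) ⇒ g(P+D₀) = P·r − D₀
g = (P·r − D₀)/(P + D₀) = ($86.87×0.083 − $1.68) / ($86.87 + $1.68) = 0.062453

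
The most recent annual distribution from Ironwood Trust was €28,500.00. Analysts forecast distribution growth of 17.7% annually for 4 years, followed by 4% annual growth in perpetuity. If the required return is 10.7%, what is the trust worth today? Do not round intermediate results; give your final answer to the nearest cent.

€698549.53

D_1 = 33544.50000
D_2 = 39481.87650
D_3 = 46470.16864
D_4 = 54695.38849
Terminal value at year 4: TV = D_4×(1+g_2)/(r−g_2) = 56883.20403/0.067 = 849003.04522
P_0 = D_1/(1+r)^1 + D_2/(1+r)^2 + D_3/(1+r)^3 + D_4/(1+r)^4 + TV/(1+r)^4
    = 30302.16802 + 32218.29427 + 34255.58479 + 36421.70126 + 565351.78077 = 698549.52911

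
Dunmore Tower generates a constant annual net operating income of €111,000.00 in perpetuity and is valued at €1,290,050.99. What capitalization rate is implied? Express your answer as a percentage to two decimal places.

8.60%

P = C/r ⇒ r = C/P = €111,000.00/€1,290,050.99 = 0.086043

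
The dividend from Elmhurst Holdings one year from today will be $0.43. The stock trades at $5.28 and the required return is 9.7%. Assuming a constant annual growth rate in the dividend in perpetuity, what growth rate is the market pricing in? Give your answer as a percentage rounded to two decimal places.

1.56%

P = D₁/(r−g) ⇒ g = r − D₁/P = 0.097 − $0.43/$5.28 = 0.015561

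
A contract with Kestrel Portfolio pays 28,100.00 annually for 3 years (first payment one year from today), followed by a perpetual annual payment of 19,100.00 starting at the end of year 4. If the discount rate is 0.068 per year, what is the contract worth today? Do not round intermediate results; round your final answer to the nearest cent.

304587.77

PV of 3-year annuity: 28,100.00 × [1 − (1+0.068)^−3] / 0.068 = 74013.57627
Perpetuity value at year 3: 19,100.00 / 0.068 = 280882.35294
PV of perpetuity: 280882.35294 / (1+0.068)^3 = 230574.19256
Total PV = 74013.57627 + 230574.19256 = 304587.76883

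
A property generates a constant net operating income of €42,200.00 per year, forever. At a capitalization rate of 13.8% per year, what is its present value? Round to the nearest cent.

€305797.10

Level perpetuity: PV = C / r = €42,200.00 / 0.138 = €305,797.10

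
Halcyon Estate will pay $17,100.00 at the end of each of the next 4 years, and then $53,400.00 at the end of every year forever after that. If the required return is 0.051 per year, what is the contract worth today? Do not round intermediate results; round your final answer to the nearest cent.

$918639.26

PV of 4-year annuity: $17,100.00 × [1 − (1+0.051)^−4] / 0.051 = 60495.16688
Perpetuity value at year 4: $53,400.00 / 0.051 = 1047058.82353
PV of perpetuity: 1047058.82353 / (1+0.051)^4 = 858144.09188
Total PV = 60495.16688 + 858144.09188 = 918639.25876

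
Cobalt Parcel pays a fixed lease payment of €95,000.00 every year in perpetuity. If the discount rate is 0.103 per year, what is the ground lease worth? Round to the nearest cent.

€922330.10

Level perpetuity: PV = C / r = €95,000.00 / 0.103 = €922,330.10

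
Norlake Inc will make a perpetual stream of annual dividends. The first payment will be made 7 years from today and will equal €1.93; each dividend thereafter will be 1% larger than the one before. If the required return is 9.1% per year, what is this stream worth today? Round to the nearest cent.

€14.13

Value at end of year 6: C₁ / (r − g) = €1.93 / (0.091 − 0.01) = €23.8272
Discount to today: PV = €23.8272 / (1 + 0.091)^6 = €23.8272 / 1.686353 = €14.13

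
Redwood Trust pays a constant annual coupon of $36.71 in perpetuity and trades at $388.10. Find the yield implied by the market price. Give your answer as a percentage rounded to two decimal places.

9.46%

P = C/r ⇒ r = C/P = $36.71/$388.10 = 0.094589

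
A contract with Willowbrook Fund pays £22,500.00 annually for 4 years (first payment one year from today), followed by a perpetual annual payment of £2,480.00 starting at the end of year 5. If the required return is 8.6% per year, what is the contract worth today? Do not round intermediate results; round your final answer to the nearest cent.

PV of 4-year annuity: £22,500.00 × [1 − (1+0.086)^−4] / 0.086 = 73538.31434
Perpetuity value at year 4: £2,480.00 / 0.086 = 28837.20930
PV of perpetuity: 28837.20930 / (1+0.086)^4 = 20731.65288
Total PV = 73538.31434 + 20731.65288 = 94269.96722

£94269.97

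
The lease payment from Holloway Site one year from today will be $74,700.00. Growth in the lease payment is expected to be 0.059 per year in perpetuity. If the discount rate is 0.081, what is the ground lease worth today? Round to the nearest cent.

Growing perpetuity: P = D₁ / (r − g) = $74,700.0000 / (0.081 − 0.059) = $3,395,454.55

$3395454.55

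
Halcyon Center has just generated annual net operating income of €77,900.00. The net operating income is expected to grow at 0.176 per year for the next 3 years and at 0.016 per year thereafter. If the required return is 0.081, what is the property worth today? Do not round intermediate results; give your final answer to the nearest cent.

€1844934.31

D_1 = 91610.40000
D_2 = 107733.83040
D_3 = 126694.98455
Terminal value at year 3: TV = D_3×(1+g_2)/(r−g_2) = 128722.10430/0.065 = 1980340.06620
P_0 = D_1/(1+r)^1 + D_2/(1+r)^2 + D_3/(1+r)^3 + TV/(1+r)^3
    = 84745.97595 + 92193.58716 + 100295.70629 + 1567699.03979 = 1844934.30918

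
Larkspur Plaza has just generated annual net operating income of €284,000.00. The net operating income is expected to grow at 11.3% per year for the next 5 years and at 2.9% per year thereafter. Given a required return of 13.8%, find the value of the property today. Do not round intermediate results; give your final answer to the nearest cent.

€3728340.36

D_1 = 316092.00000
D_2 = 351810.39600
D_3 = 391564.97075
D_4 = 435811.81244
D_5 = 485058.54725
Terminal value at year 5: TV = D_5×(1+g_2)/(r−g_2) = 499125.24512/0.109 = 4579130.68916
P_0 = D_1/(1+r)^1 + D_2/(1+r)^2 + D_3/(1+r)^3 + D_4/(1+r)^4 + D_5/(1+r)^5 + TV/(1+r)^5
    = 277760.98418 + 271659.02935 + 265691.12448 + 259854.32474 + 254145.74994 + 2399229.14393 = 3728340.35661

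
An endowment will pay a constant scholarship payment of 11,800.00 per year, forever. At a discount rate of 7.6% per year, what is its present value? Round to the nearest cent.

Level perpetuity: PV = C / r = 11,800.00 / 0.076 = 155,263.16

155263.16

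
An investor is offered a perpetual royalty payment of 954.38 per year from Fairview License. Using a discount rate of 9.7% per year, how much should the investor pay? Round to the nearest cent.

Level perpetuity: PV = C / r = 954.38 / 0.097 = 9,838.97

9838.97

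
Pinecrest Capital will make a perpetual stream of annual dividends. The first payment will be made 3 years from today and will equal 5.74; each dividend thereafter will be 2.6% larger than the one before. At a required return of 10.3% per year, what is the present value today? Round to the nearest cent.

61.27

Value at end of year 2: C₁ / (r − g) = 5.74 / (0.103 − 0.026) = 74.5455
Discount to today: PV = 74.5455 / (1 + 0.103)^2 = 74.5455 / 1.216609 = 61.27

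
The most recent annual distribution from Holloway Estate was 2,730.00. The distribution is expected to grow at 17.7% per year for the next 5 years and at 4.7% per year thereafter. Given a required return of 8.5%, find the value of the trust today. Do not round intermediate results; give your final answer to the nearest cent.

D_1 = 3213.21000
D_2 = 3781.94817
D_3 = 4451.35300
D_4 = 5239.24248
D_5 = 6166.58839
Terminal value at year 5: TV = D_5×(1+g_2)/(r−g_2) = 6456.41805/0.038 = 169905.73814
P_0 = D_1/(1+r)^1 + D_2/(1+r)^2 + D_3/(1+r)^3 + D_4/(1+r)^4 + D_5/(1+r)^5 + TV/(1+r)^5
    = 2961.48387 + 3212.59587 + 3485.00031 + 3780.50264 + 4101.06139 + 112995.03354 = 130535.67762

130535.68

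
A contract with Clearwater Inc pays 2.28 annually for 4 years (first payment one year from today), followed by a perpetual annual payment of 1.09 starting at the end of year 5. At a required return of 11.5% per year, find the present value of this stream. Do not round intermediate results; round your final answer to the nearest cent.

13.13

PV of 4-year annuity: 2.28 × [1 − (1+0.115)^−4] / 0.115 = 6.99872
Perpetuity value at year 4: 1.09 / 0.115 = 9.47826
PV of perpetuity: 9.47826 / (1+0.115)^4 = 6.13238
Total PV = 6.99872 + 6.13238 = 13.13110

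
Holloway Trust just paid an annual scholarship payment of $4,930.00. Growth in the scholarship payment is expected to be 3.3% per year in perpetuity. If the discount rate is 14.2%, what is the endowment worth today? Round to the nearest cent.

D₁ = D₀ × (1 + g) = $4,930.00 × 1.033 = $5,092.6900
Growing perpetuity: P = D₁ / (r − g) = $5,092.6900 / (0.142 − 0.033) = $46,721.93

$46721.93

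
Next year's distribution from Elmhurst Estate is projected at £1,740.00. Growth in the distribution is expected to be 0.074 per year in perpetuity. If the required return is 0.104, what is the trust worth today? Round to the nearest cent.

Growing perpetuity: P = D₁ / (r − g) = £1,740.0000 / (0.104 − 0.074) = £58,000.00

£58000.00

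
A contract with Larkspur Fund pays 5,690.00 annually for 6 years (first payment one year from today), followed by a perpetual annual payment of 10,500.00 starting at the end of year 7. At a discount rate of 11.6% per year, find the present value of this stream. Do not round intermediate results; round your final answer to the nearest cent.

70515.29

PV of 6-year annuity: 5,690.00 × [1 − (1+0.116)^−6] / 0.116 = 23661.34947
Perpetuity value at year 6: 10,500.00 / 0.116 = 90517.24138
PV of perpetuity: 90517.24138 / (1+0.116)^6 = 46853.94272
Total PV = 23661.34947 + 46853.94272 = 70515.29218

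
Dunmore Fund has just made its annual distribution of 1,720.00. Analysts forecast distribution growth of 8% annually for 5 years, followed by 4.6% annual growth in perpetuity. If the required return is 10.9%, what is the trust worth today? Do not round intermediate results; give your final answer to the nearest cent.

D_1 = 1857.60000
D_2 = 2006.20800
D_3 = 2166.70464
D_4 = 2340.04101
D_5 = 2527.24429
Terminal value at year 5: TV = D_5×(1+g_2)/(r−g_2) = 2643.49753/0.063 = 41960.27825
P_0 = D_1/(1+r)^1 + D_2/(1+r)^2 + D_3/(1+r)^3 + D_4/(1+r)^4 + D_5/(1+r)^5 + TV/(1+r)^5
    = 1675.02254 + 1631.22123 + 1588.56531 + 1547.02483 + 1506.57062 + 25013.85504 = 32962.25957

32962.26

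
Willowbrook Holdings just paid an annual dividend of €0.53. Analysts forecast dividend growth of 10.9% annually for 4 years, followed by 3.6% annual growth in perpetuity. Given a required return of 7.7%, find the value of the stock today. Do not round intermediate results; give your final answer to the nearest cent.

€17.34

D_1 = 0.58777
D_2 = 0.65184
D_3 = 0.72289
D_4 = 0.80168
Terminal value at year 4: TV = D_4×(1+g_2)/(r−g_2) = 0.83054/0.041 = 20.25713
P_0 = D_1/(1+r)^1 + D_2/(1+r)^2 + D_3/(1+r)^3 + D_4/(1+r)^4 + TV/(1+r)^4
    = 0.54575 + 0.56196 + 0.57866 + 0.59585 + 15.05619 = 17.33842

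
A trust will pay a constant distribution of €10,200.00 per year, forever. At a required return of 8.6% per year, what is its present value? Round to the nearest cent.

Level perpetuity: PV = C / r = €10,200.00 / 0.086 = €118,604.65

€118604.65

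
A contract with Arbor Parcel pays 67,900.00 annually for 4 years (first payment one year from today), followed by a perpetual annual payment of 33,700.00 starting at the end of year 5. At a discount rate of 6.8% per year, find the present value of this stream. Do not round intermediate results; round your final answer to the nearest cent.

611955.82

PV of 4-year annuity: 67,900.00 × [1 − (1+0.068)^−4] / 0.068 = 231033.88877
Perpetuity value at year 4: 33,700.00 / 0.068 = 495588.23529
PV of perpetuity: 495588.23529 / (1+0.068)^4 = 380921.93115
Total PV = 231033.88877 + 380921.93115 = 611955.81992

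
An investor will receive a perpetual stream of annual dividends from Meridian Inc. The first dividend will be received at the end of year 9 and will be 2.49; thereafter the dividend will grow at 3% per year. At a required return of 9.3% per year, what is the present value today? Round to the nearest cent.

Value at end of year 8: C₁ / (r − g) = 2.49 / (0.093 − 0.03) = 39.5238
Discount to today: PV = 39.5238 / (1 + 0.093)^8 = 39.5238 / 2.036861 = 19.40

19.40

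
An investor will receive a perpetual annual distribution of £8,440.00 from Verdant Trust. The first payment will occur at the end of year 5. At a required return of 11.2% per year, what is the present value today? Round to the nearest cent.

Value at end of year 4: C / r = £8,440.00 / 0.112 = £75,357.1429
Discount to today: PV = £75,357.1429 / (1 + 0.112)^4 = £75,357.1429 / 1.529041 = £49,283.92

£49283.92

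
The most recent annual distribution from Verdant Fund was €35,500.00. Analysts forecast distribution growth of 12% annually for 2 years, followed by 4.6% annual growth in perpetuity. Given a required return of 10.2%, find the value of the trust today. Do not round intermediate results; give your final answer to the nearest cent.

D_1 = 39760.00000
D_2 = 44531.20000
Terminal value at year 2: TV = D_2×(1+g_2)/(r−g_2) = 46579.63520/0.056 = 831779.20000
P_0 = D_1/(1+r)^1 + D_2/(1+r)^2 + TV/(1+r)^2
    = 36079.85481 + 36669.18093 + 684927.91526 = 757676.95100

€757676.95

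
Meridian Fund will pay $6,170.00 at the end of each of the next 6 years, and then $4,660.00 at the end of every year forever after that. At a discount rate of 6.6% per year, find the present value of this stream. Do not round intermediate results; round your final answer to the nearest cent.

$77893.28

PV of 6-year annuity: $6,170.00 × [1 − (1+0.066)^−6] / 0.066 = 29776.25746
Perpetuity value at year 6: $4,660.00 / 0.066 = 70606.06061
PV of perpetuity: 70606.06061 / (1+0.066)^6 = 48117.02337
Total PV = 29776.25746 + 48117.02337 = 77893.28083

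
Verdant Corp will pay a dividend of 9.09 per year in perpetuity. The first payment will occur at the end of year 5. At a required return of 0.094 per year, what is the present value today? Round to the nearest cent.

Value at end of year 4: C / r = 9.09 / 0.094 = 96.7021
Discount to today: PV = 96.7021 / (1 + 0.094)^4 = 96.7021 / 1.432416 = 67.51

67.51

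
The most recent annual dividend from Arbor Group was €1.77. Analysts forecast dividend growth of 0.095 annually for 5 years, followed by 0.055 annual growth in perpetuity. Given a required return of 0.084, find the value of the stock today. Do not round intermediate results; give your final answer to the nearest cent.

€76.85

D_1 = 1.93815
D_2 = 2.12227
D_3 = 2.32389
D_4 = 2.54466
D_5 = 2.78640
Terminal value at year 5: TV = D_5×(1+g_2)/(r−g_2) = 2.93965/0.029 = 101.36740
P_0 = D_1/(1+r)^1 + D_2/(1+r)^2 + D_3/(1+r)^3 + D_4/(1+r)^4 + D_5/(1+r)^5 + TV/(1+r)^5
    = 1.78796 + 1.80610 + 1.82443 + 1.84295 + 1.86165 + 67.72545 = 76.84854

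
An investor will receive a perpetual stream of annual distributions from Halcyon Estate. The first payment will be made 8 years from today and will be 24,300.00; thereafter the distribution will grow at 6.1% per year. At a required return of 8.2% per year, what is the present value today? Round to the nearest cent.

666493.86

Value at end of year 7: C₁ / (r − g) = 24,300.00 / (0.082 − 0.061) = 1,157,142.8571
Discount to today: PV = 1,157,142.8571 / (1 + 0.082)^7 = 1,157,142.8571 / 1.736164 = 666,493.86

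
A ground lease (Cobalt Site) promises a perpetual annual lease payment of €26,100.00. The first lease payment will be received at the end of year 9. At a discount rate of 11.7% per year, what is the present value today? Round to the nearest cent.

€92051.16

Value at end of year 8: C / r = €26,100.00 / 0.117 = €223,076.9231
Discount to today: PV = €223,076.9231 / (1 + 0.117)^8 = €223,076.9231 / 2.423402 = €92,051.16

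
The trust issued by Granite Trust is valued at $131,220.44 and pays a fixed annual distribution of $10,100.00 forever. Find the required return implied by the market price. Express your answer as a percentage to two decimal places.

7.70%

P = C/r ⇒ r = C/P = $10,100.00/$131,220.44 = 0.076970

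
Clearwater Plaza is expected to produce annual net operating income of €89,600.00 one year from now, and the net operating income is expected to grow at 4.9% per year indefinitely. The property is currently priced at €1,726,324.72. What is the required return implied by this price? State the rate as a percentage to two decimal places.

10.09%

P = D₁/(r − g) ⇒ r = D₁/P + g = €89,600.0000/€1,726,324.72 + 0.049 = 0.051902 + 0.049 = 0.100902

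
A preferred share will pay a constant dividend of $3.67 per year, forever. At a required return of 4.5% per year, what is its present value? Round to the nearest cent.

$81.56

Level perpetuity: PV = C / r = $3.67 / 0.045 = $81.56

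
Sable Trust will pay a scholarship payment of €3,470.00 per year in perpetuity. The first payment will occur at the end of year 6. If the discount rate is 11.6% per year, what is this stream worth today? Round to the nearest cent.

€17280.27

Value at end of year 5: C / r = €3,470.00 / 0.116 = €29,913.7931
Discount to today: PV = €29,913.7931 / (1 + 0.116)^5 = €29,913.7931 / 1.731095 = €17,280.27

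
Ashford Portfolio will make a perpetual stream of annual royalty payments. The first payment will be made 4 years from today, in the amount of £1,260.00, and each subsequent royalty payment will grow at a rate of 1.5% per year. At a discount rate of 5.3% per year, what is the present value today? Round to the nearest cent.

Value at end of year 3: C₁ / (r − g) = £1,260.00 / (0.053 − 0.015) = £33,157.8947
Discount to today: PV = £33,157.8947 / (1 + 0.053)^3 = £33,157.8947 / 1.167576 = £28,398.92

£28398.92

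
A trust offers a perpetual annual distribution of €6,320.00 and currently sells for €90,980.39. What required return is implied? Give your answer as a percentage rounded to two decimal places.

P = C/r ⇒ r = C/P = €6,320.00/€90,980.39 = 0.069466

6.95%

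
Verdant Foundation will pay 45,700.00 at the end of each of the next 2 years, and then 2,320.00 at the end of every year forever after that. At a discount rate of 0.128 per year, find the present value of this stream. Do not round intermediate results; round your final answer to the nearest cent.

PV of 2-year annuity: 45,700.00 × [1 − (1+0.128)^−2] / 0.128 = 76431.01454
Perpetuity value at year 2: 2,320.00 / 0.128 = 18125.00000
PV of perpetuity: 18125.00000 / (1+0.128)^2 = 14244.91349
Total PV = 76431.01454 + 14244.91349 = 90675.92802

90675.93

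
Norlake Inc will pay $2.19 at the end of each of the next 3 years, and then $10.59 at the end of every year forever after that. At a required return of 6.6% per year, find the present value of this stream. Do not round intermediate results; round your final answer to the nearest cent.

PV of 3-year annuity: $2.19 × [1 − (1+0.066)^−3] / 0.066 = 5.78951
Perpetuity value at year 3: $10.59 / 0.066 = 160.45455
PV of perpetuity: 160.45455 / (1+0.066)^3 = 132.45868
Total PV = 5.78951 + 132.45868 = 138.24819

$138.25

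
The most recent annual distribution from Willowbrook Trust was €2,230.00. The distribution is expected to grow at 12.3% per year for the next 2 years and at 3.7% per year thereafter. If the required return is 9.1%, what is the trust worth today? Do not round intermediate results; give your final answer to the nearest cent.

€50031.39

D_1 = 2504.29000
D_2 = 2812.31767
Terminal value at year 2: TV = D_2×(1+g_2)/(r−g_2) = 2916.37342/0.054 = 54006.91526
P_0 = D_1/(1+r)^1 + D_2/(1+r)^2 + TV/(1+r)^2
    = 2295.40788 + 2362.73424 + 45373.24821 = 50031.39033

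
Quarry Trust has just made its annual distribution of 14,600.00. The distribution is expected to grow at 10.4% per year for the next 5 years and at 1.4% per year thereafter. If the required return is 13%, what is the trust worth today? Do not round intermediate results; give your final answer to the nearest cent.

181715.00

D_1 = 16118.40000
D_2 = 17794.71360
D_3 = 19645.36381
D_4 = 21688.48165
D_5 = 23944.08374
Terminal value at year 5: TV = D_5×(1+g_2)/(r−g_2) = 24279.30092/0.116 = 209304.31823
P_0 = D_1/(1+r)^1 + D_2/(1+r)^2 + D_3/(1+r)^3 + D_4/(1+r)^4 + D_5/(1+r)^5 + TV/(1+r)^5
    = 14264.07080 + 13935.87094 + 13615.22258 + 13301.95197 + 12995.88936 + 113601.99837 = 181715.00401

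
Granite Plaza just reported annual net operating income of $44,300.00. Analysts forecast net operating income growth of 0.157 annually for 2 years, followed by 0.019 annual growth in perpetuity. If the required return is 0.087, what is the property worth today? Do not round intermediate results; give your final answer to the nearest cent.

$849443.93

D_1 = 51255.10000
D_2 = 59302.15070
Terminal value at year 2: TV = D_2×(1+g_2)/(r−g_2) = 60428.89156/0.068 = 888660.17005
P_0 = D_1/(1+r)^1 + D_2/(1+r)^2 + TV/(1+r)^2
    = 47152.80589 + 50189.32513 + 752101.79858 = 849443.92960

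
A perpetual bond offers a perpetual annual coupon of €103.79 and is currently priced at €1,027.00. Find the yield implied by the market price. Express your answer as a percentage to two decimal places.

10.11%

P = C/r ⇒ r = C/P = €103.79/€1,027.00 = 0.101061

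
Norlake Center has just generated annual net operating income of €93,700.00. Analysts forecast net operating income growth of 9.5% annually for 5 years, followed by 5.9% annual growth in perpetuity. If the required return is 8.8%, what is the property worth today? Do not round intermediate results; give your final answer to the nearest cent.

D_1 = 102601.50000
D_2 = 112348.64250
D_3 = 123021.76354
D_4 = 134708.83107
D_5 = 147506.17003
Terminal value at year 5: TV = D_5×(1+g_2)/(r−g_2) = 156209.03406/0.029 = 5386518.41576
P_0 = D_1/(1+r)^1 + D_2/(1+r)^2 + D_3/(1+r)^3 + D_4/(1+r)^4 + D_5/(1+r)^5 + TV/(1+r)^5
    = 94302.84926 + 94909.57716 + 95520.20863 + 96134.76879 + 96753.28293 + 3533162.98696 = 4010783.67373

€4010783.67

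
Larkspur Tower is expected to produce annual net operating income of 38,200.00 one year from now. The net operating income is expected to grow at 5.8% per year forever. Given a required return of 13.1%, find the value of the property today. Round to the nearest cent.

Growing perpetuity: P = D₁ / (r − g) = 38,200.0000 / (0.131 − 0.058) = 523,287.67

523287.67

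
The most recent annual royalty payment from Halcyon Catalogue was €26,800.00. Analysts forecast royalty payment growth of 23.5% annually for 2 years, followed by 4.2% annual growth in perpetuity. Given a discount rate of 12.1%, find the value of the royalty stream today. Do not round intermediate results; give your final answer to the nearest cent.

D_1 = 33098.00000
D_2 = 40876.03000
Terminal value at year 2: TV = D_2×(1+g_2)/(r−g_2) = 42592.82326/0.079 = 539149.66152
P_0 = D_1/(1+r)^1 + D_2/(1+r)^2 + TV/(1+r)^2
    = 29525.42373 + 32528.00919 + 429040.32378 = 491093.75670

€491093.76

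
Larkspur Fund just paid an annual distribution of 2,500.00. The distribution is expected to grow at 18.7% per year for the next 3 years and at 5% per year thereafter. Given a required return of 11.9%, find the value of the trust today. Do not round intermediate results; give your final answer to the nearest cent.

D_1 = 2967.50000
D_2 = 3522.42250
D_3 = 4181.11551
Terminal value at year 3: TV = D_3×(1+g_2)/(r−g_2) = 4390.17128/0.069 = 63625.67077
P_0 = D_1/(1+r)^1 + D_2/(1+r)^2 + D_3/(1+r)^3 + TV/(1+r)^3
    = 2651.92136 + 2813.07476 + 2984.02121 + 45409.01844 = 53858.03576

53858.04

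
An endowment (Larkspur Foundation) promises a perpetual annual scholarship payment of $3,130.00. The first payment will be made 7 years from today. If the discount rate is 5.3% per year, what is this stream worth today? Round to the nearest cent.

$43320.98

Value at end of year 6: C / r = $3,130.00 / 0.053 = $59,056.6038
Discount to today: PV = $59,056.6038 / (1 + 0.053)^6 = $59,056.6038 / 1.363233 = $43,320.98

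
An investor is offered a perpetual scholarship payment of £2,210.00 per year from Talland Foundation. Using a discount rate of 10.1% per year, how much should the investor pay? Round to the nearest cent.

£21881.19

Level perpetuity: PV = C / r = £2,210.00 / 0.101 = £21,881.19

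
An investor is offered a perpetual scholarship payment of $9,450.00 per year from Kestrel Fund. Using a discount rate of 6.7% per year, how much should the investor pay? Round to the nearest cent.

Level perpetuity: PV = C / r = $9,450.00 / 0.067 = $141,044.78

$141044.78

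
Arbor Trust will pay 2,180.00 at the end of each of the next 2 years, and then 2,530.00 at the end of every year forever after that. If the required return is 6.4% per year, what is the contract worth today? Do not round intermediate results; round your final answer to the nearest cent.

38893.14

PV of 2-year annuity: 2,180.00 × [1 − (1+0.064)^−2] / 0.064 = 3974.50393
Perpetuity value at year 2: 2,530.00 / 0.064 = 39531.25000
PV of perpetuity: 39531.25000 / (1+0.064)^2 = 34918.63764
Total PV = 3974.50393 + 34918.63764 = 38893.14157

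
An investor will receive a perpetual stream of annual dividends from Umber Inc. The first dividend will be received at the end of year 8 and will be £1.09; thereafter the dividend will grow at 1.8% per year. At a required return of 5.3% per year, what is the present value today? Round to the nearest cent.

Value at end of year 7: C₁ / (r − g) = £1.09 / (0.053 − 0.018) = £31.1429
Discount to today: PV = £31.1429 / (1 + 0.053)^7 = £31.1429 / 1.435485 = £21.70

£21.70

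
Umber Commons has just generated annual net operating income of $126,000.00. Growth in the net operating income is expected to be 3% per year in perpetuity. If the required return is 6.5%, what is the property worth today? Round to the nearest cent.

D₁ = D₀ × (1 + g) = $126,000.00 × 1.03 = $129,780.0000
Growing perpetuity: P = D₁ / (r − g) = $129,780.0000 / (0.065 − 0.03) = $3,708,000.00

$3708000.00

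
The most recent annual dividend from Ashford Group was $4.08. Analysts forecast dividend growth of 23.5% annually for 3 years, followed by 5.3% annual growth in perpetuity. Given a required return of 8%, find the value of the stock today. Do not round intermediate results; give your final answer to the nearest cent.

$254.03

D_1 = 5.03880
D_2 = 6.22292
D_3 = 7.68530
Terminal value at year 3: TV = D_3×(1+g_2)/(r−g_2) = 8.09262/0.027 = 299.72685
P_0 = D_1/(1+r)^1 + D_2/(1+r)^2 + D_3/(1+r)^3 + TV/(1+r)^3
    = 4.66556 + 5.33515 + 6.10084 + 237.93283 = 254.03438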